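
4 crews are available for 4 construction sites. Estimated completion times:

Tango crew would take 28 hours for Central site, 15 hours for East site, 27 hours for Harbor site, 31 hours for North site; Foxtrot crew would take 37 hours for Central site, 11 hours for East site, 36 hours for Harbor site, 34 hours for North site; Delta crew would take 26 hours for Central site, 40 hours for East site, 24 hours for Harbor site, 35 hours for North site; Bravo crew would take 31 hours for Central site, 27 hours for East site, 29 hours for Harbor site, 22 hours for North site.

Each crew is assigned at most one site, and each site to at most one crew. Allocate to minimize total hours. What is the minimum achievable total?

Optimal: Tango crew→Central site (28 hours), Foxtrot crew→East site (11 hours), Delta crew→Harbor site (24 hours), Bravo crew→North site (22 hours) — total 28+11+24+22 = 85 hours.
Row-greedy (each crew in turn takes its cheapest remaining site) gives 104 hours, worse by 19.
Next-best assignment: Tango crew→Harbor site, Foxtrot crew→East site, Delta crew→Central site, Bravo crew→North site = 86 hours.

Min total: 85 hours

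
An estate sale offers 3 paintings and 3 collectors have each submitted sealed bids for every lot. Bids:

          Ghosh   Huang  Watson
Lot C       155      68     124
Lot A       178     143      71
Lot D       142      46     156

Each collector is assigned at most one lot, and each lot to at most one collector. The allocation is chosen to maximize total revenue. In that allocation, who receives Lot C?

Optimal: Ghosh→Lot C ($155), Huang→Lot A ($143), Watson→Lot D ($156) — total 155+143+156 = $454.
Max-entry greedy (repeatedly take the single best remaining cell) gives $402, worse by 52.
Next-best assignment: Ghosh→Lot D, Huang→Lot A, Watson→Lot C = $409.
Ghosh's own top lot is Lot A ($178), but forcing Ghosh→Lot A and reassigning the rest optimally gives only $402 — worse by 52.

Ghosh receives Lot C.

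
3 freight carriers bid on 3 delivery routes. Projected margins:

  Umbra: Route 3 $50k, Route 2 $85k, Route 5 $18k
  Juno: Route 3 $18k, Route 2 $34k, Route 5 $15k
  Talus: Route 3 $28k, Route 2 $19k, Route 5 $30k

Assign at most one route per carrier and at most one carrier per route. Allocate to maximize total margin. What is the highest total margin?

Max total: $133k

Treat this as an assignment problem: match each carrier to one route.
Optimal: Umbra→Route 2 ($85k), Juno→Route 3 ($18k), Talus→Route 5 ($30k) — total 85+18+30 = $133k.
Column-greedy (each route in turn goes to its best remaining carrier) gives $114k, worse by 19.
Swapping Juno↔Umbra (Juno→Route 2 $34k, Umbra→Route 3 $50k) loses 19.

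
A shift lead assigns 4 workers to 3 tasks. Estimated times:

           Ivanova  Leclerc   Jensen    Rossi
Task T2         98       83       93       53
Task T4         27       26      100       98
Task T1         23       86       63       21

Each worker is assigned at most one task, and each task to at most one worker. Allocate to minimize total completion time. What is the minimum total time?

This is a one-to-one assignment (minimum-cost bipartite matching).
Optimal: Rossi→Task T2 (53 min), Leclerc→Task T4 (26 min), Ivanova→Task T1 (23 min) — total 53+26+23 = 102 min.
Min-entry greedy (repeatedly take the single cheapest remaining cell) gives 140 min, worse by 38.
Next-best assignment: Leclerc→Task T2, Ivanova→Task T4, Rossi→Task T1 = 131 min.
Checked against all permutations: 102 min is optimal.

Min total: 102 min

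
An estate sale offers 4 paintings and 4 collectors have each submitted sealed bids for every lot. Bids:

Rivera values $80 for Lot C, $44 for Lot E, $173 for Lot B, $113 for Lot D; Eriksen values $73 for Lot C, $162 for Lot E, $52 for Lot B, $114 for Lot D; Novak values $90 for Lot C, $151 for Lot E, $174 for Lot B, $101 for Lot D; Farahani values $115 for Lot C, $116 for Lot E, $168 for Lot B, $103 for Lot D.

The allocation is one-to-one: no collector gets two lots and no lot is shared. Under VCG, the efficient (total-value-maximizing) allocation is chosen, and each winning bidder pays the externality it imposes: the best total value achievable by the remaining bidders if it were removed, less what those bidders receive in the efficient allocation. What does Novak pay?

Novak pays $60.

Efficient allocation: Rivera→Lot D ($113), Eriksen→Lot E ($162), Novak→Lot B ($174), Farahani→Lot C ($115); total welfare W = $564.
Novak receives Lot B at value $174, so the others get W − 174 = $390.
Without Novak: best allocation of the remaining 3 bidders over all 4 lots is Rivera→Lot B ($173), Eriksen→Lot E ($162), Farahani→Lot C ($115), total $450.
VCG payment = (others' best without Novak) − (others' welfare with Novak) = 450 − 390 = $60.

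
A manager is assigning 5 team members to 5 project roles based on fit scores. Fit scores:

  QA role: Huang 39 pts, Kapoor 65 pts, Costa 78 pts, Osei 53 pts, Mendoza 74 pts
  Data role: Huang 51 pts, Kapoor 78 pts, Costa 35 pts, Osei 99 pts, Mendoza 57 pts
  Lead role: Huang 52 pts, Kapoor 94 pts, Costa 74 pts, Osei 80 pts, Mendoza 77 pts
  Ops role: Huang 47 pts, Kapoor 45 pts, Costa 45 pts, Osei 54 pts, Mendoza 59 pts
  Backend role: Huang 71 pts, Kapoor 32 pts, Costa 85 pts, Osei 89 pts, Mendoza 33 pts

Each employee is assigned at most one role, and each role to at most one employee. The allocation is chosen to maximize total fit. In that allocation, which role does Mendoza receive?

Mendoza receives Ops role.

Optimal: Huang→Backend role (71 pts), Kapoor→Lead role (94 pts), Costa→QA role (78 pts), Osei→Data role (99 pts), Mendoza→Ops role (59 pts) — total 71+94+78+99+59 = 401 pts.
No other one-to-one assignment exceeds 401 pts.
Mendoza's own top role is Lead role (77 pts), but forcing Mendoza→Lead role and reassigning the rest optimally gives only 373 pts — worse by 28.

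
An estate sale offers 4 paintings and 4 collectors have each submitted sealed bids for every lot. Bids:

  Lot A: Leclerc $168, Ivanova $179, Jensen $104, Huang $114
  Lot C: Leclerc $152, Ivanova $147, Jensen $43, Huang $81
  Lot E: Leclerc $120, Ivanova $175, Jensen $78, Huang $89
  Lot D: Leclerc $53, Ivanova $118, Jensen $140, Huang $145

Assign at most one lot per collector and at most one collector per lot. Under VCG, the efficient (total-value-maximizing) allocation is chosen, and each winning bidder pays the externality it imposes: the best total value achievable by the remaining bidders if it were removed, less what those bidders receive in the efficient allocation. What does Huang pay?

Huang pays $16.

Efficient allocation: Leclerc→Lot C ($152), Ivanova→Lot E ($175), Jensen→Lot D ($140), Huang→Lot A ($114); total welfare W = $581.
Huang receives Lot A at value $114, so the others get W − 114 = $467.
Without Huang: best allocation of the remaining 3 bidders over all 4 lots is Leclerc→Lot A ($168), Ivanova→Lot E ($175), Jensen→Lot D ($140), total $483.
VCG payment = (others' best without Huang) − (others' welfare with Huang) = 483 − 467 = $16.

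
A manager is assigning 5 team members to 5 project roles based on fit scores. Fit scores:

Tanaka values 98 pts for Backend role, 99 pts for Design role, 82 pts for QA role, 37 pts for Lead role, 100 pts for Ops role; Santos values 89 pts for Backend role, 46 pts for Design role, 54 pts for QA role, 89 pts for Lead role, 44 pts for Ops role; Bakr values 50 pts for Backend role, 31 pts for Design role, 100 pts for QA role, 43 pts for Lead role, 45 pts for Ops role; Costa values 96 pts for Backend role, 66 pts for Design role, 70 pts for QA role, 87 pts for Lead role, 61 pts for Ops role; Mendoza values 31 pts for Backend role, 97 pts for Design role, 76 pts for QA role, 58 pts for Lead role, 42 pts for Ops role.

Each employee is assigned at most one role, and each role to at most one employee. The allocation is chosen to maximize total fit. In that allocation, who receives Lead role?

Santos receives Lead role.

Treat this as an assignment problem: match each employee to one role.
Optimal: Tanaka→Ops role (100 pts), Santos→Lead role (89 pts), Bakr→QA role (100 pts), Costa→Backend role (96 pts), Mendoza→Design role (97 pts) — total 100+89+100+96+97 = 482 pts.
Column-greedy (each role in turn goes to its best remaining employee) gives 445 pts, worse by 37.
Santos's own top role is Backend role (89 pts), but forcing Santos→Backend role and reassigning the rest optimally gives only 473 pts — worse by 9.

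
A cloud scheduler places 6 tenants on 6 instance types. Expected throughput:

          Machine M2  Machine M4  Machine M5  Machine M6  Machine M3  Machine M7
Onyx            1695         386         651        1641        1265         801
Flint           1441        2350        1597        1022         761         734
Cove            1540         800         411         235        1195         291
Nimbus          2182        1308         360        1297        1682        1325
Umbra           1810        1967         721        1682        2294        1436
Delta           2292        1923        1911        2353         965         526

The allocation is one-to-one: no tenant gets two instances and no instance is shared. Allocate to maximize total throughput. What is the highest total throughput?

Optimal: Onyx→Machine M6 (1641 ops/s), Flint→Machine M4 (2350 ops/s), Cove→Machine M2 (1540 ops/s), Nimbus→Machine M7 (1325 ops/s), Umbra→Machine M3 (2294 ops/s), Delta→Machine M5 (1911 ops/s) — total 1641+2350+1540+1325+2294+1911 = 11061 ops/s.
Column-greedy (each instance in turn goes to its best remaining tenant) gives 8977 ops/s, worse by 2084.
Next-best assignment: Onyx→Machine M6, Flint→Machine M4, Cove→Machine M3, Nimbus→Machine M2, Umbra→Machine M7, Delta→Machine M5 = 10715 ops/s.
Checked against all permutations: 11061 ops/s is optimal.

Max total: 11061 ops/s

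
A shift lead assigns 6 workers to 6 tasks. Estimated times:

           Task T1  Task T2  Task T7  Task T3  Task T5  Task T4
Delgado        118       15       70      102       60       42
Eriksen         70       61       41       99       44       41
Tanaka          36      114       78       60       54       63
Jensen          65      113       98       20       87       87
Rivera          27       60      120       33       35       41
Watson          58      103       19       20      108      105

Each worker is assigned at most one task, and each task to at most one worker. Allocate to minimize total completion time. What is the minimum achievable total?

Min total: 166 min

Optimal: Delgado→Task T2 (15 min), Eriksen→Task T4 (41 min), Tanaka→Task T1 (36 min), Jensen→Task T3 (20 min), Rivera→Task T5 (35 min), Watson→Task T7 (19 min) — total 15+41+36+20+35+19 = 166 min.
Min-entry greedy (repeatedly take the single cheapest remaining cell) gives 176 min, worse by 10.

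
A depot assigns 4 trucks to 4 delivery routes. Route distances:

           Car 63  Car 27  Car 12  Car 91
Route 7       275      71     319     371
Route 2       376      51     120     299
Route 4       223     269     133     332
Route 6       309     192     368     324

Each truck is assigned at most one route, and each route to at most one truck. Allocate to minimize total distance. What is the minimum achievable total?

Min total: 738 km

Optimal: Car 63→Route 4 (223 km), Car 27→Route 7 (71 km), Car 12→Route 2 (120 km), Car 91→Route 6 (324 km) — total 223+71+120+324 = 738 km.
Min-entry greedy (repeatedly take the single cheapest remaining cell) gives 783 km, worse by 45.
Swapping Car 12↔Car 27 (Car 12→Route 7 319 km, Car 27→Route 2 51 km) adds 179.
Every other assignment is strictly worse.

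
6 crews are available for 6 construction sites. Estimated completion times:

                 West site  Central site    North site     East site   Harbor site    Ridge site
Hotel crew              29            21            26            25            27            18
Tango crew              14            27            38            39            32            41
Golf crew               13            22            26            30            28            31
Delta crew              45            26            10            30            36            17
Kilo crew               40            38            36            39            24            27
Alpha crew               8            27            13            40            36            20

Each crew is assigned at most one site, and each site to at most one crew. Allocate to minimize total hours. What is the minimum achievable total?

Min total: 115 hours

Optimal: Hotel crew→East site (25 hours), Tango crew→West site (14 hours), Golf crew→Central site (22 hours), Delta crew→North site (10 hours), Kilo crew→Harbor site (24 hours), Alpha crew→Ridge site (20 hours) — total 25+14+22+10+24+20 = 115 hours.
Row-greedy (each crew in turn takes its cheapest remaining site) gives 128 hours, worse by 13.
Swapping Delta crew↔Hotel crew (Delta crew→East site 30 hours, Hotel crew→North site 26 hours) adds 21.
No other one-to-one assignment undercuts 115 hours.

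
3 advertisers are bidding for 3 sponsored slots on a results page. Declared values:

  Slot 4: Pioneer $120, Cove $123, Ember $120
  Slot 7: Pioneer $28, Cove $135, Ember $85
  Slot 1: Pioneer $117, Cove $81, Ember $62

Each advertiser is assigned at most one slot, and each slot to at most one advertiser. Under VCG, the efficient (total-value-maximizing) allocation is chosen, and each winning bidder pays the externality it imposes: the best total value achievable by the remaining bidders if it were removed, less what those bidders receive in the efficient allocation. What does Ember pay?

Efficient allocation: Pioneer→Slot 1 ($117), Cove→Slot 7 ($135), Ember→Slot 4 ($120); total welfare W = $372.
Ember receives Slot 4 at value $120, so the others get W − 120 = $252.
Without Ember: best allocation of the remaining 2 bidders over all 3 slots is Pioneer→Slot 4 ($120), Cove→Slot 7 ($135), total $255.
VCG payment = (others' best without Ember) − (others' welfare with Ember) = 255 − 252 = $3.

Ember pays $3.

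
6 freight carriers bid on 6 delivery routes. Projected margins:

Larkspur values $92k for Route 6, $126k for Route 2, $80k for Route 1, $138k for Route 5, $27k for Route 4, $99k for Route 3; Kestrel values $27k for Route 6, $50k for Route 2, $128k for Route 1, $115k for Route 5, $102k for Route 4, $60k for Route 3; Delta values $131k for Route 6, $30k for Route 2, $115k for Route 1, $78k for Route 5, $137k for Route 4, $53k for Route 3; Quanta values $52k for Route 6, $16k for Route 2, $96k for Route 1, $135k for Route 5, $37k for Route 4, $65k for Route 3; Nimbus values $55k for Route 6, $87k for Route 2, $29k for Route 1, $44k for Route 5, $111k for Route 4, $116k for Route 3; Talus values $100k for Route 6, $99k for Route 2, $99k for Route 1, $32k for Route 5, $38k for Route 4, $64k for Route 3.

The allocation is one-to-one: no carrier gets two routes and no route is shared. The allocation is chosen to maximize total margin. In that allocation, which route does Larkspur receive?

Treat this as an assignment problem: match each carrier to one route.
Optimal: Larkspur→Route 2 ($126k), Kestrel→Route 1 ($128k), Delta→Route 4 ($137k), Quanta→Route 5 ($135k), Nimbus→Route 3 ($116k), Talus→Route 6 ($100k) — total 126+128+137+135+116+100 = $742k.
Swapping Kestrel↔Talus (Kestrel→Route 6 $27k, Talus→Route 1 $99k) loses 102.
Larkspur's own top route is Route 5 ($138k), but forcing Larkspur→Route 5 and reassigning the rest optimally gives only $682k — worse by 60.

Larkspur receives Route 2.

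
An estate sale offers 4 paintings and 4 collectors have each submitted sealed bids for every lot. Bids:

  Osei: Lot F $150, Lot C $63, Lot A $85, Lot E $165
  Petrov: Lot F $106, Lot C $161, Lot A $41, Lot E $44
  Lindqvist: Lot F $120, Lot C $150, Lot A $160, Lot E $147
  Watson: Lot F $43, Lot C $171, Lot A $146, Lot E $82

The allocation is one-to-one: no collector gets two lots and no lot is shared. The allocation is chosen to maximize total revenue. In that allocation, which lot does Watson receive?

Watson receives Lot A.

Optimal: Osei→Lot F ($150), Petrov→Lot C ($161), Lindqvist→Lot E ($147), Watson→Lot A ($146) — total 150+161+147+146 = $604.
Row-greedy (each collector in turn takes its best remaining lot) gives $529, worse by 75.
Next-best assignment: Osei→Lot E, Petrov→Lot F, Lindqvist→Lot A, Watson→Lot C = $602.
Every other assignment is strictly worse.
Watson's own top lot is Lot C ($171), but forcing Watson→Lot C and reassigning the rest optimally gives only $602 — worse by 2.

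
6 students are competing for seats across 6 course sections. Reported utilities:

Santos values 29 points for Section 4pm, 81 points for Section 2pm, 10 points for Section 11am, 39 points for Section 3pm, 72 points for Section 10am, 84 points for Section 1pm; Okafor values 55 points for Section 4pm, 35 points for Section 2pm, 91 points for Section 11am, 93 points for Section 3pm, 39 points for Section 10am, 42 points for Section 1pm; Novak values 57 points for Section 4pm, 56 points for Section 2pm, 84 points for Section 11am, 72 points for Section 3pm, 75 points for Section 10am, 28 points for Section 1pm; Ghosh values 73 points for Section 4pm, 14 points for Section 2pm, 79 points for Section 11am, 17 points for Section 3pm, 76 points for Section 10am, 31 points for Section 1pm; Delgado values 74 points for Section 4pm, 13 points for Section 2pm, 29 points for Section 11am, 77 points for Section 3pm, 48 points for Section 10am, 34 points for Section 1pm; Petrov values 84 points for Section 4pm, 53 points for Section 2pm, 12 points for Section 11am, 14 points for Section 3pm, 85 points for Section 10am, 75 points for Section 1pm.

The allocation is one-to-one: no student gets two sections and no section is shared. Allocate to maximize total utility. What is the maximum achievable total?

Optimal: Santos→Section 2pm (81 points), Okafor→Section 3pm (93 points), Novak→Section 11am (84 points), Ghosh→Section 10am (76 points), Delgado→Section 4pm (74 points), Petrov→Section 1pm (75 points) — total 81+93+84+76+74+75 = 483 points.
Row-greedy (each student in turn takes its best remaining section) gives 464 points, worse by 19.

Maximum total: 483 points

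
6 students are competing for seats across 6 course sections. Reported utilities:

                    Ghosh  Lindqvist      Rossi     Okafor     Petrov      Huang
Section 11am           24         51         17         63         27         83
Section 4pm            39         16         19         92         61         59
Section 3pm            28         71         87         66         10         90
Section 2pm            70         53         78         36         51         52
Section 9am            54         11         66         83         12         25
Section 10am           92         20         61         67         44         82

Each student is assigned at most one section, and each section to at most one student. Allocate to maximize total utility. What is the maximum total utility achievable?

Optimal: Ghosh→Section 10am (92 points), Lindqvist→Section 3pm (71 points), Rossi→Section 2pm (78 points), Okafor→Section 9am (83 points), Petrov→Section 4pm (61 points), Huang→Section 11am (83 points) — total 92+71+78+83+61+83 = 468 points.

Max total: 468 points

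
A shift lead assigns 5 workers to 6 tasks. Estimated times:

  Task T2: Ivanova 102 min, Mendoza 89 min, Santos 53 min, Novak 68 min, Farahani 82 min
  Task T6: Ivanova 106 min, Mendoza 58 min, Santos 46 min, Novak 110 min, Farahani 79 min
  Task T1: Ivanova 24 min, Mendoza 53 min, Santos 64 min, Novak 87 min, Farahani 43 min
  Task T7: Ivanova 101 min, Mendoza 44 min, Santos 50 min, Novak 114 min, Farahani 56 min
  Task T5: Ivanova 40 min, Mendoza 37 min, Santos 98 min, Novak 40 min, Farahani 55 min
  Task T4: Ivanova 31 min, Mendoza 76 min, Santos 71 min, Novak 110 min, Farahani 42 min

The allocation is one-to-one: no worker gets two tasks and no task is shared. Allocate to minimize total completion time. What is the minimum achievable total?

Treat this as an assignment problem: match each worker to one task.
Optimal: Ivanova→Task T1 (24 min), Mendoza→Task T7 (44 min), Santos→Task T6 (46 min), Novak→Task T5 (40 min), Farahani→Task T4 (42 min) — total 24+44+46+40+42 = 196 min.
Min-entry greedy (repeatedly take the single cheapest remaining cell) gives 217 min, worse by 21.
Every other assignment is strictly worse.

Min total: 196 min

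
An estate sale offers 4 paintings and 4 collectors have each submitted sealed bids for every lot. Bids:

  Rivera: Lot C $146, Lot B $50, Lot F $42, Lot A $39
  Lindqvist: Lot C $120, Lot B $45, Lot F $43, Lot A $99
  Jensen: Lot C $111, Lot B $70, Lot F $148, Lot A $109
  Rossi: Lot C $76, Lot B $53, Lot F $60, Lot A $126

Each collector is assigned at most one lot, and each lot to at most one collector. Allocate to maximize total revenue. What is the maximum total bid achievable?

Optimal: Rivera→Lot C ($146), Lindqvist→Lot B ($45), Jensen→Lot F ($148), Rossi→Lot A ($126) — total 146+45+148+126 = $465.
Swapping Lindqvist↔Rossi (Lindqvist→Lot A $99, Rossi→Lot B $53) loses 19.

Maximum total: $465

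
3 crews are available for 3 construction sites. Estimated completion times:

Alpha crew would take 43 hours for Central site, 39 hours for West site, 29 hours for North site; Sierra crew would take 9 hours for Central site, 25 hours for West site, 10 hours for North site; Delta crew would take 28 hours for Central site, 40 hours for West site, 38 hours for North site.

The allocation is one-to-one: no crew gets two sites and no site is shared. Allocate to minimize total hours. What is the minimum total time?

Treat this as an assignment problem: match each crew to one site.
Optimal: Alpha crew→West site (39 hours), Sierra crew→North site (10 hours), Delta crew→Central site (28 hours) — total 39+10+28 = 77 hours.
Next-best assignment: Alpha crew→North site, Sierra crew→Central site, Delta crew→West site = 78 hours.

Minimum total: 77 hours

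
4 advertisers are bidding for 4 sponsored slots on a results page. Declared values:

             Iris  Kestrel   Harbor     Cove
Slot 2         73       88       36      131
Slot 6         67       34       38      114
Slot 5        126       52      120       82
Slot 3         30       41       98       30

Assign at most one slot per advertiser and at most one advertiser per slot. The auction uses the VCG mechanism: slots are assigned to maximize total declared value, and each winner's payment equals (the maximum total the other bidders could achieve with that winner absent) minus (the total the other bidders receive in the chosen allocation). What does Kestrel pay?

Kestrel pays $17.

Efficient allocation: Iris→Slot 5 ($126), Kestrel→Slot 2 ($88), Harbor→Slot 3 ($98), Cove→Slot 6 ($114); total welfare W = $426.
Kestrel receives Slot 2 at value $88, so the others get W − 88 = $338.
Without Kestrel: best allocation of the remaining 3 bidders over all 4 slots is Iris→Slot 5 ($126), Harbor→Slot 3 ($98), Cove→Slot 2 ($131), total $355.
VCG payment = (others' best without Kestrel) − (others' welfare with Kestrel) = 355 − 338 = $17.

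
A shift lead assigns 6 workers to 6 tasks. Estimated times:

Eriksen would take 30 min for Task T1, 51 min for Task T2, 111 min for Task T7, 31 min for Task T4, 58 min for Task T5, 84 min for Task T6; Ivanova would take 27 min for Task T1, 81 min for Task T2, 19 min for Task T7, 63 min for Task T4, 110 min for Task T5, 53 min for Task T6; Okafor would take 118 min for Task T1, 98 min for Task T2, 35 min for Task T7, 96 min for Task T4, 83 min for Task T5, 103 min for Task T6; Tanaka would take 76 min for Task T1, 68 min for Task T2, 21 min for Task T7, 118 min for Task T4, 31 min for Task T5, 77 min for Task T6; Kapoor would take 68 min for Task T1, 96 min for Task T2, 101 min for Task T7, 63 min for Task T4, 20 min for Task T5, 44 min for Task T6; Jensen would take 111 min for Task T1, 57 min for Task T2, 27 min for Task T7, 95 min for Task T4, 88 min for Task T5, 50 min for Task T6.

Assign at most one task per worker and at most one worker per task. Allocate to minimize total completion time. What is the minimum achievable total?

Optimal: Eriksen→Task T4 (31 min), Ivanova→Task T1 (27 min), Okafor→Task T7 (35 min), Tanaka→Task T5 (31 min), Kapoor→Task T6 (44 min), Jensen→Task T2 (57 min) — total 31+27+35+31+44+57 = 225 min.
Min-entry greedy (repeatedly take the single cheapest remaining cell) gives 283 min, worse by 58.
Swapping Eriksen↔Okafor (Eriksen→Task T7 111 min, Okafor→Task T4 96 min) adds 141.

Min total: 225 min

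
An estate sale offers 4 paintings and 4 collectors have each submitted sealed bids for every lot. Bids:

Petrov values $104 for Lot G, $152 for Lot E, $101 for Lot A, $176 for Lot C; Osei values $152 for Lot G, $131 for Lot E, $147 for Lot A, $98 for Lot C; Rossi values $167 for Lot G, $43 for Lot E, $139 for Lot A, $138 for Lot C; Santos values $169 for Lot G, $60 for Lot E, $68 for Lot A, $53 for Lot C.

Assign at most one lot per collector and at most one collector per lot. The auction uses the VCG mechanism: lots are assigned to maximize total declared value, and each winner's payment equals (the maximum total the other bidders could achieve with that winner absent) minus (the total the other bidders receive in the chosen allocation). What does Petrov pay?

Efficient allocation: Petrov→Lot C ($176), Osei→Lot E ($131), Rossi→Lot A ($139), Santos→Lot G ($169); total welfare W = $615.
Petrov receives Lot C at value $176, so the others get W − 176 = $439.
Without Petrov: best allocation of the remaining 3 bidders over all 4 lots is Osei→Lot A ($147), Rossi→Lot C ($138), Santos→Lot G ($169), total $454.
VCG payment = (others' best without Petrov) − (others' welfare with Petrov) = 454 − 439 = $15.

Petrov pays $15.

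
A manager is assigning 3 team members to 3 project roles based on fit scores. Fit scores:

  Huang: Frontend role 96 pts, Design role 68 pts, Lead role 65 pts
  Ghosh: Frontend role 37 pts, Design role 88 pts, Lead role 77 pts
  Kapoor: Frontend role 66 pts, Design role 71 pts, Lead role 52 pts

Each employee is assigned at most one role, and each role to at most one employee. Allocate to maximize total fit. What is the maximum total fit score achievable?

This is a one-to-one assignment (maximum-weight bipartite matching).
Optimal: Huang→Frontend role (96 pts), Ghosh→Lead role (77 pts), Kapoor→Design role (71 pts) — total 96+77+71 = 244 pts.
Row-greedy (each employee in turn takes its best remaining role) gives 236 pts, worse by 8.
Next-best assignment: Huang→Frontend role, Ghosh→Design role, Kapoor→Lead role = 236 pts.

Maximum total: 244 pts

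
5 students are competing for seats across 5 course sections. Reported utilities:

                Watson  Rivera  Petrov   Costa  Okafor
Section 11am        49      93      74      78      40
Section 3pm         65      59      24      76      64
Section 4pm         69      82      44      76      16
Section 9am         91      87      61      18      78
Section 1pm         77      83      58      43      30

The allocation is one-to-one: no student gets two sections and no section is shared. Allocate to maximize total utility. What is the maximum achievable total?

Maximum total: 388 points

Optimal: Watson→Section 9am (91 points), Rivera→Section 1pm (83 points), Petrov→Section 11am (74 points), Costa→Section 4pm (76 points), Okafor→Section 3pm (64 points) — total 91+83+74+76+64 = 388 points.
Column-greedy (each section in turn goes to its best remaining student) gives 374 points, worse by 14.
Swapping Okafor↔Costa (Okafor→Section 4pm 16 points, Costa→Section 3pm 76 points) loses 48.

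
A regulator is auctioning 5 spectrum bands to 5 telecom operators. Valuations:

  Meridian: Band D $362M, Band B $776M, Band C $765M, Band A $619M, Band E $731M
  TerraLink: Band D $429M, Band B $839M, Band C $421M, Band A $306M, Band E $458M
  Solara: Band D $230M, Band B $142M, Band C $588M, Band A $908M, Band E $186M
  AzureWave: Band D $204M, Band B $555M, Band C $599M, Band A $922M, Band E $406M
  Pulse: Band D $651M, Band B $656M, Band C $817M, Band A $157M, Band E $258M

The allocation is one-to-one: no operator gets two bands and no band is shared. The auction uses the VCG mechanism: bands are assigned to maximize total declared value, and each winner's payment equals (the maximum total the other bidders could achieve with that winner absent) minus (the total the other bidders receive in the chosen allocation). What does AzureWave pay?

Efficient allocation: Meridian→Band E ($731M), TerraLink→Band B ($839M), Solara→Band C ($588M), AzureWave→Band A ($922M), Pulse→Band D ($651M); total welfare W = $3731M.
AzureWave receives Band A at value $922M, so the others get W − 922 = $2809M.
Without AzureWave: best allocation of the remaining 4 bidders over all 5 bands is Meridian→Band E ($731M), TerraLink→Band B ($839M), Solara→Band A ($908M), Pulse→Band C ($817M), total $3295M.
VCG payment = (others' best without AzureWave) − (others' welfare with AzureWave) = 3295 − 2809 = $486M.

AzureWave pays $486M.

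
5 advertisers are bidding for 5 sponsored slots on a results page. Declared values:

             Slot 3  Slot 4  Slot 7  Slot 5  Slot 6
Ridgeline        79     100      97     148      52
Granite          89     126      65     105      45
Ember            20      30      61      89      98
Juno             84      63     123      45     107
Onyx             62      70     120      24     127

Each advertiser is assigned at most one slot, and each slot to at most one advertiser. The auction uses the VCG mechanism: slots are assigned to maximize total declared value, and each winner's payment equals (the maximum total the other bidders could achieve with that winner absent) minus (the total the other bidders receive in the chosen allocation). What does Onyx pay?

Onyx pays $39.

Efficient allocation: Ridgeline→Slot 5 ($148), Granite→Slot 4 ($126), Ember→Slot 6 ($98), Juno→Slot 3 ($84), Onyx→Slot 7 ($120); total welfare W = $576.
Onyx receives Slot 7 at value $120, so the others get W − 120 = $456.
Without Onyx: best allocation of the remaining 4 bidders over all 5 slots is Ridgeline→Slot 5 ($148), Granite→Slot 4 ($126), Ember→Slot 6 ($98), Juno→Slot 7 ($123), total $495.
VCG payment = (others' best without Onyx) − (others' welfare with Onyx) = 495 − 456 = $39.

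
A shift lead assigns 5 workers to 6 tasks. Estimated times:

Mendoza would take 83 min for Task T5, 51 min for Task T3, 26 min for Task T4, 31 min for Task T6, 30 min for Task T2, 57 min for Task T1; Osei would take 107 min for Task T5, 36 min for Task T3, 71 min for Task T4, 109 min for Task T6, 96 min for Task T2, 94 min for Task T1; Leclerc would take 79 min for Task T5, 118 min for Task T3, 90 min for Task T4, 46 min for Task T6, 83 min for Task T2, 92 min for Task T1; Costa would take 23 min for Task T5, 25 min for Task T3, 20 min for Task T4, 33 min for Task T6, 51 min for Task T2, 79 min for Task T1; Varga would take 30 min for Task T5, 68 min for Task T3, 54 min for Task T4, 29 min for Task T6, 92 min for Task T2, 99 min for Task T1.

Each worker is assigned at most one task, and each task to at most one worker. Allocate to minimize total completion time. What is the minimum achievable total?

Treat this as an assignment problem: match each worker to one task.
Optimal: Mendoza→Task T2 (30 min), Osei→Task T3 (36 min), Leclerc→Task T6 (46 min), Costa→Task T4 (20 min), Varga→Task T5 (30 min) — total 30+36+46+20+30 = 162 min.
Next-best assignment: Mendoza→Task T4, Osei→Task T3, Leclerc→Task T6, Costa→Task T2, Varga→Task T5 = 189 min.
Swapping Varga↔Osei (Varga→Task T3 68 min, Osei→Task T5 107 min) adds 109.
Checked against all permutations: 162 min is optimal.

Min total: 162 min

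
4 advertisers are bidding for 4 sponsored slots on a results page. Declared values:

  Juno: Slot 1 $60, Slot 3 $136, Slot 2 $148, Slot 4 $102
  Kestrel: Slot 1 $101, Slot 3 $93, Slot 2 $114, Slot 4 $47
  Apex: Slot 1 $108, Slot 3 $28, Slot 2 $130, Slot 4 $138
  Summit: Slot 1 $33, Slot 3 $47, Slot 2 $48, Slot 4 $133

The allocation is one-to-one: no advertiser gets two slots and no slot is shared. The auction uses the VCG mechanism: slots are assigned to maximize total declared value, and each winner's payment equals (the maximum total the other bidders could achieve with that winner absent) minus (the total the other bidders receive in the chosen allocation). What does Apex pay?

Apex pays $13.

Efficient allocation: Juno→Slot 3 ($136), Kestrel→Slot 1 ($101), Apex→Slot 2 ($130), Summit→Slot 4 ($133); total welfare W = $500.
Apex receives Slot 2 at value $130, so the others get W − 130 = $370.
Without Apex: best allocation of the remaining 3 bidders over all 4 slots is Juno→Slot 3 ($136), Kestrel→Slot 2 ($114), Summit→Slot 4 ($133), total $383.
VCG payment = (others' best without Apex) − (others' welfare with Apex) = 383 − 370 = $13.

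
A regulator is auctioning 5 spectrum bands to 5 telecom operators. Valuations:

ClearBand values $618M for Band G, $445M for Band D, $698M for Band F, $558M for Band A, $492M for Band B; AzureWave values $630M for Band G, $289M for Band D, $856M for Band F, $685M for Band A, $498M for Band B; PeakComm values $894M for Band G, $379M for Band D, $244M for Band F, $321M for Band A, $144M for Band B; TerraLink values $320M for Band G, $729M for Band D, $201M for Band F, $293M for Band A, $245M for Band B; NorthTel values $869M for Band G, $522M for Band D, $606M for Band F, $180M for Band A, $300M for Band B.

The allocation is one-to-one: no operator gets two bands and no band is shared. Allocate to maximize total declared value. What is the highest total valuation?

Maximum total: $3406M

This is the linear assignment problem.
Optimal: ClearBand→Band B ($492M), AzureWave→Band A ($685M), PeakComm→Band G ($894M), TerraLink→Band D ($729M), NorthTel→Band F ($606M) — total 492+685+894+729+606 = $3406M.
Row-greedy (each operator in turn takes its best remaining band) gives $3306M, worse by 100.
Next-best assignment: ClearBand→Band A, AzureWave→Band F, PeakComm→Band G, TerraLink→Band D, NorthTel→Band B = $3337M.
Swapping ClearBand↔NorthTel (ClearBand→Band F $698M, NorthTel→Band B $300M) loses 100.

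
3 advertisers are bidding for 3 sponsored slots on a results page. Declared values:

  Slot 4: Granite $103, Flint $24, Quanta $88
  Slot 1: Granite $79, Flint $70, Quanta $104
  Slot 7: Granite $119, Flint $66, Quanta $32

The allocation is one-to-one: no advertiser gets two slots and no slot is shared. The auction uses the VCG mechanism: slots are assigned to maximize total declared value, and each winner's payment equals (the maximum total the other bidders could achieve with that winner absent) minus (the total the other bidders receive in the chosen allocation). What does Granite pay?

Efficient allocation: Granite→Slot 7 ($119), Flint→Slot 1 ($70), Quanta→Slot 4 ($88); total welfare W = $277.
Granite receives Slot 7 at value $119, so the others get W − 119 = $158.
Without Granite: best allocation of the remaining 2 bidders over all 3 slots is Flint→Slot 7 ($66), Quanta→Slot 1 ($104), total $170.
VCG payment = (others' best without Granite) − (others' welfare with Granite) = 170 − 158 = $12.

Granite pays $12.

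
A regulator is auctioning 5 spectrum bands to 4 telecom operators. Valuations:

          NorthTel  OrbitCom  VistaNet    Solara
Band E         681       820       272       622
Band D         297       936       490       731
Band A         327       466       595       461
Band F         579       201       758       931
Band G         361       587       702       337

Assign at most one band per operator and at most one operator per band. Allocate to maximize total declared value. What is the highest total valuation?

Optimal: NorthTel→Band E ($681M), OrbitCom→Band D ($936M), VistaNet→Band G ($702M), Solara→Band F ($931M) — total 681+936+702+931 = $3250M.
Row-greedy (each operator in turn takes its best remaining band) gives $2836M, worse by 414.
Next-best assignment: NorthTel→Band E, OrbitCom→Band D, VistaNet→Band A, Solara→Band F = $3143M.
Every other assignment is strictly worse.

Max total: $3250M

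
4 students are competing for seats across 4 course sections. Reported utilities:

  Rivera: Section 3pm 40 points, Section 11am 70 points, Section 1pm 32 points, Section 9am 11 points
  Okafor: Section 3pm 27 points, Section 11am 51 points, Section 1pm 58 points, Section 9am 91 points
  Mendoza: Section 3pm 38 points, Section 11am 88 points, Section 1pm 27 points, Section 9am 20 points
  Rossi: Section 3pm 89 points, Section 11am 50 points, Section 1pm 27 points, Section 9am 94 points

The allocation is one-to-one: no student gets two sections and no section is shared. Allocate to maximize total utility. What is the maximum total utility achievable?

Optimal: Rivera→Section 1pm (32 points), Okafor→Section 9am (91 points), Mendoza→Section 11am (88 points), Rossi→Section 3pm (89 points) — total 32+91+88+89 = 300 points.
Max-entry greedy (repeatedly take the single best remaining cell) gives 280 points, worse by 20.
Swapping Rossi↔Rivera (Rossi→Section 1pm 27 points, Rivera→Section 3pm 40 points) loses 54.

Maximum total: 300 points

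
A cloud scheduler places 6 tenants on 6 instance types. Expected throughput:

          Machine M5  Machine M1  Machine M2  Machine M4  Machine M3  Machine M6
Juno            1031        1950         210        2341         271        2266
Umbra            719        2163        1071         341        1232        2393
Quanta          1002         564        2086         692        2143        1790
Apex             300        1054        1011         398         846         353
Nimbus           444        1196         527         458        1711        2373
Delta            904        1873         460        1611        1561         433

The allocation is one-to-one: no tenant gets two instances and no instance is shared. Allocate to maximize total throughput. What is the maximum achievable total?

This is the linear assignment problem.
Optimal: Juno→Machine M4 (2341 ops/s), Umbra→Machine M1 (2163 ops/s), Quanta→Machine M3 (2143 ops/s), Apex→Machine M2 (1011 ops/s), Nimbus→Machine M6 (2373 ops/s), Delta→Machine M5 (904 ops/s) — total 2341+2163+2143+1011+2373+904 = 10935 ops/s.
Every other assignment is strictly worse.

Maximum total: 10935 ops/s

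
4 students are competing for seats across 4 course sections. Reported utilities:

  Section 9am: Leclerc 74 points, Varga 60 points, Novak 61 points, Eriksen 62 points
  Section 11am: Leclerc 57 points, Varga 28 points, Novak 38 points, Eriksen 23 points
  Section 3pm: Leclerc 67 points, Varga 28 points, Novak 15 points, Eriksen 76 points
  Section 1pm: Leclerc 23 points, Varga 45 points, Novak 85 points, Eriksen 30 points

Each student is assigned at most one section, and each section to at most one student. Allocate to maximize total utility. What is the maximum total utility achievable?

Max total: 278 points

Optimal: Leclerc→Section 11am (57 points), Varga→Section 9am (60 points), Novak→Section 1pm (85 points), Eriksen→Section 3pm (76 points) — total 57+60+85+76 = 278 points.
Next-best assignment: Leclerc→Section 9am, Varga→Section 11am, Novak→Section 1pm, Eriksen→Section 3pm = 263 points.
Checked against all permutations: 278 points is optimal.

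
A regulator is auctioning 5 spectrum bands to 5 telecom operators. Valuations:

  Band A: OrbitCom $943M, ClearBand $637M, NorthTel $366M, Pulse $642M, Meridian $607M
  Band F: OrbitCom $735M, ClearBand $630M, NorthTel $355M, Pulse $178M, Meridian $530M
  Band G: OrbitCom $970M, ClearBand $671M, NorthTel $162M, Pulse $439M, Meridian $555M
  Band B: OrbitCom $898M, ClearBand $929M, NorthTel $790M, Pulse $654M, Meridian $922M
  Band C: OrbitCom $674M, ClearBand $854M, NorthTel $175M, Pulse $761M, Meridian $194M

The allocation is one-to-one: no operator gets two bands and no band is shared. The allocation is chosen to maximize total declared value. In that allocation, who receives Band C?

Optimal: OrbitCom→Band G ($970M), ClearBand→Band C ($854M), NorthTel→Band B ($790M), Pulse→Band A ($642M), Meridian→Band F ($530M) — total 970+854+790+642+530 = $3786M.
Max-entry greedy (repeatedly take the single best remaining cell) gives $3622M, worse by 164.
Swapping OrbitCom↔NorthTel (OrbitCom→Band B $898M, NorthTel→Band G $162M) loses 700.
No other one-to-one assignment exceeds $3786M.
ClearBand's own top band is Band B ($929M), but forcing ClearBand→Band B and reassigning the rest optimally gives only $3622M — worse by 164.

ClearBand receives Band C.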